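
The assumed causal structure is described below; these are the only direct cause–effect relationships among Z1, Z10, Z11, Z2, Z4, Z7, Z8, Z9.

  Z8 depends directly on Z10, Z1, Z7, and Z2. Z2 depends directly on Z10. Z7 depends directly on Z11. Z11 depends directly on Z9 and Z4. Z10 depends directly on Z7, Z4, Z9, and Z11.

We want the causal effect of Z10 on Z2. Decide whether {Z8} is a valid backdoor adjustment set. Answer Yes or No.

Backdoor paths from Z10 to Z2 (paths whose first edge points into Z10):
  P1: Z10 <- Z9 -> Z11 -> Z7 -> Z8 <- Z2
  P2: Z10 <- Z4 -> Z11 -> Z7 -> Z8 <- Z2
  P3: Z10 <- Z11 -> Z7 -> Z8 <- Z2
  P4: Z10 <- Z7 -> Z8 <- Z2
Condition 1 (no descendant of Z10 in the set): FAILS — Z8 is a descendant of Z10.
Condition 2 (every backdoor path blocked by {Z8}):
  P1: open — collider(s) Z8 are conditioned on (or have a conditioned descendant) and no non-collider on the path is in the set.
  P2: open — collider(s) Z8 are conditioned on (or have a conditioned descendant) and no non-collider on the path is in the set.
  P3: open — collider(s) Z8 are conditioned on (or have a conditioned descendant) and no non-collider on the path is in the set.
  P4: open — collider(s) Z8 are conditioned on (or have a conditioned descendant) and no non-collider on the path is in the set.
{Z8} does not satisfy the backdoor criterion.

No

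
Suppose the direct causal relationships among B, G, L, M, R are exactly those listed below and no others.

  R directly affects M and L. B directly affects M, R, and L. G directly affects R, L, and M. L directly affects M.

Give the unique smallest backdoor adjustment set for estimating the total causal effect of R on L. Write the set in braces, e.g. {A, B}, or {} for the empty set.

Variables eligible for adjustment (non-descendants of R, excluding R and L): {B, G}.
Backdoor paths from R to L:
  P1: R <- B -> L
  P2: R <- B -> M <- G -> L
  P3: R <- B -> M <- L
  P4: R <- G -> L
  P5: R <- G -> M <- B -> L
  P6: R <- G -> M <- L
The empty set is not sufficient: P1 (R <- B -> L) has no collider blocking it and no conditioned non-collider, so it is open.
Try {B, G}:
  P1: blocked at fork node B ∈ conditioning set.
  P2: blocked at fork node B ∈ conditioning set.
  P3: blocked at fork node B ∈ conditioning set.
  P4: blocked at fork node G ∈ conditioning set.
  P5: blocked at fork node G ∈ conditioning set.
  P6: blocked at fork node G ∈ conditioning set.
{B, G} contains no descendant of R and blocks every backdoor path.
Every element of {B, G} is needed (dropping B leaves P1 open; dropping G leaves P4 open), so no proper subset is valid.
Among all size-2 subsets of the eligible variables, only {B, G} blocks every backdoor path, so it is the unique smallest valid adjustment set.

{B, G}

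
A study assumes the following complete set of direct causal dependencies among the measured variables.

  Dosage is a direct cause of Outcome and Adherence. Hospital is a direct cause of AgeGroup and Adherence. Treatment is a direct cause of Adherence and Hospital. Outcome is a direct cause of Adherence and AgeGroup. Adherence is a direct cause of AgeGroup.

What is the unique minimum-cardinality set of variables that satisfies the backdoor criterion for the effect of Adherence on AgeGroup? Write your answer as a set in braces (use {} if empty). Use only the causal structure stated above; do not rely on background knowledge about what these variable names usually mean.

Variables eligible for adjustment (non-descendants of Adherence, excluding Adherence and AgeGroup): {Dosage, Hospital, Outcome, Treatment}.
Backdoor paths from Adherence to AgeGroup:
  P1: Adherence <- Treatment -> Hospital -> AgeGroup
  P2: Adherence <- Hospital -> AgeGroup
  P3: Adherence <- Dosage -> Outcome -> AgeGroup
  P4: Adherence <- Outcome -> AgeGroup
The empty set is not sufficient: P1 (Adherence <- Treatment -> Hospital -> AgeGroup) has no collider blocking it and no conditioned non-collider, so it is open.
Try {Hospital, Outcome}:
  P1: blocked at chain node Hospital ∈ conditioning set.
  P2: blocked at fork node Hospital ∈ conditioning set.
  P3: blocked at chain node Outcome ∈ conditioning set.
  P4: blocked at fork node Outcome ∈ conditioning set.
{Hospital, Outcome} contains no descendant of Adherence and blocks every backdoor path.
Every element of {Hospital, Outcome} is needed (dropping Hospital leaves P1 open; dropping Outcome leaves P3 open), so no proper subset is valid.
Among all size-2 subsets of the eligible variables, only {Hospital, Outcome} blocks every backdoor path, so it is the unique smallest valid adjustment set.

{Hospital, Outcome}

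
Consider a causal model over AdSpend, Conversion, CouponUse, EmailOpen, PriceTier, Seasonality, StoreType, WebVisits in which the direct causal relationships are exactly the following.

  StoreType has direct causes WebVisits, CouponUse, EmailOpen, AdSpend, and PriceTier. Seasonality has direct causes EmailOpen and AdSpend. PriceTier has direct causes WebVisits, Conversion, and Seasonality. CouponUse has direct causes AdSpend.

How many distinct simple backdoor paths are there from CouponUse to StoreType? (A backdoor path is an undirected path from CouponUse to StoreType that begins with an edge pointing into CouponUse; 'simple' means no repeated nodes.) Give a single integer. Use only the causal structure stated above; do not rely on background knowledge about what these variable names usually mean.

A backdoor path from CouponUse to StoreType is any simple undirected path whose first edge points into CouponUse (i.e. leaves CouponUse via a parent).
Parents of CouponUse: {AdSpend}.
Enumerating:
  P1: CouponUse <- AdSpend -> Seasonality <- EmailOpen -> StoreType
  P2: CouponUse <- AdSpend -> Seasonality -> PriceTier <- WebVisits -> StoreType
  P3: CouponUse <- AdSpend -> Seasonality -> PriceTier -> StoreType
  P4: CouponUse <- AdSpend -> StoreType
That exhausts the simple backdoor paths. Count: 4.

4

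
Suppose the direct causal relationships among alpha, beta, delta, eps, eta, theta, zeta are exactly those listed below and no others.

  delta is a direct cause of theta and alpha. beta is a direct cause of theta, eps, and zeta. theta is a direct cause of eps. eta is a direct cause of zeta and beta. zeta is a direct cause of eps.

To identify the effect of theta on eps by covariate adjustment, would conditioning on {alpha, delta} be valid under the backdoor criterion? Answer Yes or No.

No

Backdoor paths from theta to eps (paths whose first edge points into theta):
  P1: theta <- beta <- eta -> zeta -> eps
  P2: theta <- beta -> zeta -> eps
  P3: theta <- beta -> eps
Condition 1 (no descendant of theta in the set): holds — descendants of theta are {eps}; none are in {alpha, delta}.
Condition 2 (every backdoor path blocked by {alpha, delta}):
  P1: open — no interior node is in the conditioning set.
  P2: open — no interior node is in the conditioning set.
  P3: open — no interior node is in the conditioning set.
{alpha, delta} does not satisfy the backdoor criterion.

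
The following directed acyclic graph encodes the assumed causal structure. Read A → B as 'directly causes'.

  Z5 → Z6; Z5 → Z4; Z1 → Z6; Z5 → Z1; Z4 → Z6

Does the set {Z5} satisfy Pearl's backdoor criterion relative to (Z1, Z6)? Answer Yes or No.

Yes

Backdoor paths from Z1 to Z6 (paths whose first edge points into Z1):
  P1: Z1 <- Z5 -> Z4 -> Z6
  P2: Z1 <- Z5 -> Z6
Condition 1 (no descendant of Z1 in the set): holds — descendants of Z1 are {Z6}; none are in {Z5}.
Condition 2 (every backdoor path blocked by {Z5}):
  P1: blocked at fork node Z5 ∈ conditioning set.
  P2: blocked at fork node Z5 ∈ conditioning set.
{Z5} satisfies the backdoor criterion.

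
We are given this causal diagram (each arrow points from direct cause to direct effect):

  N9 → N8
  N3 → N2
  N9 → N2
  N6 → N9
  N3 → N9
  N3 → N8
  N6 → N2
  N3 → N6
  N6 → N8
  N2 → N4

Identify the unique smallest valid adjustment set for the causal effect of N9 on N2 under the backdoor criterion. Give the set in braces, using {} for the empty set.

Variables eligible for adjustment (non-descendants of N9, excluding N9 and N2): {N3, N6}.
Backdoor paths from N9 to N2:
  P1: N9 <- N3 -> N6 -> N2
  P2: N9 <- N3 -> N2
  P3: N9 <- N3 -> N8 <- N6 -> N2
  P4: N9 <- N6 <- N3 -> N2
  P5: N9 <- N6 -> N2
  P6: N9 <- N6 -> N8 <- N3 -> N2
The empty set is not sufficient: P1 (N9 <- N3 -> N6 -> N2) has no collider blocking it and no conditioned non-collider, so it is open.
Try {N3, N6}:
  P1: blocked at fork node N3 ∈ conditioning set.
  P2: blocked at fork node N3 ∈ conditioning set.
  P3: blocked at fork node N3 ∈ conditioning set.
  P4: blocked at chain node N6 ∈ conditioning set.
  P5: blocked at fork node N6 ∈ conditioning set.
  P6: blocked at fork node N6 ∈ conditioning set.
{N3, N6} contains no descendant of N9 and blocks every backdoor path.
Every element of {N3, N6} is needed (dropping N3 leaves P2 open; dropping N6 leaves P5 open), so no proper subset is valid.
Among all size-2 subsets of the eligible variables, only {N3, N6} blocks every backdoor path, so it is the unique smallest valid adjustment set.

{N3, N6}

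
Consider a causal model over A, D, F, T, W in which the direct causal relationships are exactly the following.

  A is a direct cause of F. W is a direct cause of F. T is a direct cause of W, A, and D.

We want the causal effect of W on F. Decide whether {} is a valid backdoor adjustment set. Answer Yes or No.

Backdoor paths from W to F (paths whose first edge points into W):
  P1: W <- T -> A -> F
Condition 1 (no descendant of W in the set): holds — descendants of W are {F}; none are in {}.
Condition 2 (every backdoor path blocked by {}):
  P1: open — no interior node is in the conditioning set.
{} does not satisfy the backdoor criterion.

No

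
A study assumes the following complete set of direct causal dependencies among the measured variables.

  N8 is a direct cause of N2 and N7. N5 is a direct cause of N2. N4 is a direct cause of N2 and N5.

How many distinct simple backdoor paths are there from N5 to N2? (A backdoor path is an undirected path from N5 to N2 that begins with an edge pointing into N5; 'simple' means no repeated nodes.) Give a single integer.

A backdoor path from N5 to N2 is any simple undirected path whose first edge points into N5 (i.e. leaves N5 via a parent).
Parents of N5: {N4}.
Enumerating:
  P1: N5 <- N4 -> N2
That exhausts the simple backdoor paths. Count: 1.

1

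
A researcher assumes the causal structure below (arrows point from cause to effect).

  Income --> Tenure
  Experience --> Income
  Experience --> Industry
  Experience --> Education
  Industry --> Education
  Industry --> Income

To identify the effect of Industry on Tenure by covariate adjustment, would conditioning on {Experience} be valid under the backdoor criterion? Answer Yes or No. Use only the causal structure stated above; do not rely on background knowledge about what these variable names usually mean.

Yes

Backdoor paths from Industry to Tenure (paths whose first edge points into Industry):
  P1: Industry <- Experience -> Income -> Tenure
Condition 1 (no descendant of Industry in the set): holds — descendants of Industry are {Education, Income, Tenure}; none are in {Experience}.
Condition 2 (every backdoor path blocked by {Experience}):
  P1: blocked at fork node Experience ∈ conditioning set.
{Experience} satisfies the backdoor criterion.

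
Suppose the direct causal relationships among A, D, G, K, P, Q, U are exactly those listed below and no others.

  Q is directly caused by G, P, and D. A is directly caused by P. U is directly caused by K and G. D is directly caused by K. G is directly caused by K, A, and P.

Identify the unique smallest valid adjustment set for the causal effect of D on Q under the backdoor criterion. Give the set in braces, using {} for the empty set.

{K}

Variables eligible for adjustment (non-descendants of D, excluding D and Q): {A, G, K, P, U}.
Backdoor paths from D to Q:
  P1: D <- K -> G <- P -> Q
  P2: D <- K -> G <- A <- P -> Q
  P3: D <- K -> G -> Q
  P4: D <- K -> U <- G <- P -> Q
  P5: D <- K -> U <- G <- A <- P -> Q
  P6: D <- K -> U <- G -> Q
The empty set is not sufficient: P3 (D <- K -> G -> Q) has no collider blocking it and no conditioned non-collider, so it is open.
Try {K}:
  P1: blocked at fork node K ∈ conditioning set.
  P2: blocked at fork node K ∈ conditioning set.
  P3: blocked at fork node K ∈ conditioning set.
  P4: blocked at fork node K ∈ conditioning set.
  P5: blocked at fork node K ∈ conditioning set.
  P6: blocked at fork node K ∈ conditioning set.
{K} contains no descendant of D and blocks every backdoor path.
No other singleton works — e.g. {P} leaves P3 open — so {K} is the unique smallest valid adjustment set.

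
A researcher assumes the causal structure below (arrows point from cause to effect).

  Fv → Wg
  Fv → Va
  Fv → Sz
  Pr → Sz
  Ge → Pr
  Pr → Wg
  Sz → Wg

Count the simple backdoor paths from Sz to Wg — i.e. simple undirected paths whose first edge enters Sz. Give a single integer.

A backdoor path from Sz to Wg is any simple undirected path whose first edge points into Sz (i.e. leaves Sz via a parent).
Parents of Sz: {Fv, Pr}.
Enumerating:
  P1: Sz <- Fv -> Wg
  P2: Sz <- Pr -> Wg
That exhausts the simple backdoor paths. Count: 2.

2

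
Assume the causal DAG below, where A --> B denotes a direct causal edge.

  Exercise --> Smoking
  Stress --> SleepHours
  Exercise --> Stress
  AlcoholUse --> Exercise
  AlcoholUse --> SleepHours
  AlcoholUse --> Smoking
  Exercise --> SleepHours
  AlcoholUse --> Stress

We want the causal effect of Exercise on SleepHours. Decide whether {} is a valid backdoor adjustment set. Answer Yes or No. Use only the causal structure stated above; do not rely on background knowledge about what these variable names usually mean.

Backdoor paths from Exercise to SleepHours (paths whose first edge points into Exercise):
  P1: Exercise <- AlcoholUse -> Stress -> SleepHours
  P2: Exercise <- AlcoholUse -> SleepHours
Condition 1 (no descendant of Exercise in the set): holds — descendants of Exercise are {SleepHours, Smoking, Stress}; none are in {}.
Condition 2 (every backdoor path blocked by {}):
  P1: open — no interior node is in the conditioning set.
  P2: open — no interior node is in the conditioning set.
{} does not satisfy the backdoor criterion.

No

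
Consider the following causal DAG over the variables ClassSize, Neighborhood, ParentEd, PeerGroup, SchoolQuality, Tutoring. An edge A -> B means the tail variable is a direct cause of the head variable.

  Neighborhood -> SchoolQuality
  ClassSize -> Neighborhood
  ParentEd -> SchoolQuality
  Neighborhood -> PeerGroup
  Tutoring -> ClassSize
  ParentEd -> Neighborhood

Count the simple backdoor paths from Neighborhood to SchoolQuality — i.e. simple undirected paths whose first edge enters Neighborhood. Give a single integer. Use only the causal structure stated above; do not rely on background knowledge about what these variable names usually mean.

1

A backdoor path from Neighborhood to SchoolQuality is any simple undirected path whose first edge points into Neighborhood (i.e. leaves Neighborhood via a parent).
Parents of Neighborhood: {ClassSize, ParentEd}.
Enumerating:
  P1: Neighborhood <- ParentEd -> SchoolQuality
That exhausts the simple backdoor paths. Count: 1.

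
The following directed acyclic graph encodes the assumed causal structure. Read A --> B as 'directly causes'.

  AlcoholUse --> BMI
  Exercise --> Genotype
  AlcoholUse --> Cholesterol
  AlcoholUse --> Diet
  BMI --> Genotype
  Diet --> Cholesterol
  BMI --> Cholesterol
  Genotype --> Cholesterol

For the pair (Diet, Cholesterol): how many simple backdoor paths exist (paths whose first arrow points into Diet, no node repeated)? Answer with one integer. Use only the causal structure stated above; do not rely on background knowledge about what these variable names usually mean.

A backdoor path from Diet to Cholesterol is any simple undirected path whose first edge points into Diet (i.e. leaves Diet via a parent).
Parents of Diet: {AlcoholUse}.
Enumerating:
  P1: Diet <- AlcoholUse -> BMI -> Genotype -> Cholesterol
  P2: Diet <- AlcoholUse -> BMI -> Cholesterol
  P3: Diet <- AlcoholUse -> Cholesterol
That exhausts the simple backdoor paths. Count: 3.

3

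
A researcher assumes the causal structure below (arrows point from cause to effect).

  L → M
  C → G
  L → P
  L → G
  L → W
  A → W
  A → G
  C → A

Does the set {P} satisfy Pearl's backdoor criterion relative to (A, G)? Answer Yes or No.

No

Backdoor paths from A to G (paths whose first edge points into A):
  P1: A <- C -> G
Condition 1 (no descendant of A in the set): holds — descendants of A are {G, W}; none are in {P}.
Condition 2 (every backdoor path blocked by {P}):
  P1: open — no interior node is in the conditioning set.
{P} does not satisfy the backdoor criterion.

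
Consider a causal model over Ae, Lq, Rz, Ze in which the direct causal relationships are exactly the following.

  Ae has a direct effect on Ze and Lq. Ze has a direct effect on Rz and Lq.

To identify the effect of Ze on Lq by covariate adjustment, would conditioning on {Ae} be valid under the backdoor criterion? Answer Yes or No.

Backdoor paths from Ze to Lq (paths whose first edge points into Ze):
  P1: Ze <- Ae -> Lq
Condition 1 (no descendant of Ze in the set): holds — descendants of Ze are {Lq, Rz}; none are in {Ae}.
Condition 2 (every backdoor path blocked by {Ae}):
  P1: blocked at fork node Ae ∈ conditioning set.
{Ae} satisfies the backdoor criterion.

Yes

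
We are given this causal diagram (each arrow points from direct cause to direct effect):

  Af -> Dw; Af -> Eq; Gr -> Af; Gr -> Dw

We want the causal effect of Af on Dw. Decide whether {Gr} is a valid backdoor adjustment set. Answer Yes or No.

Backdoor paths from Af to Dw (paths whose first edge points into Af):
  P1: Af <- Gr -> Dw
Condition 1 (no descendant of Af in the set): holds — descendants of Af are {Dw, Eq}; none are in {Gr}.
Condition 2 (every backdoor path blocked by {Gr}):
  P1: blocked at fork node Gr ∈ conditioning set.
{Gr} satisfies the backdoor criterion.

Yes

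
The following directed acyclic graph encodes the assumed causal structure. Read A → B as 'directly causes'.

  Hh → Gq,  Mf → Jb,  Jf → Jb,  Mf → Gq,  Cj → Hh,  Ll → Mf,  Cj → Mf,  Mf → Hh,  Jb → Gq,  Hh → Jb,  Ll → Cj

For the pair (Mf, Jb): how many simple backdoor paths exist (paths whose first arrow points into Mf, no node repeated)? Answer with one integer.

4

A backdoor path from Mf to Jb is any simple undirected path whose first edge points into Mf (i.e. leaves Mf via a parent).
Parents of Mf: {Cj, Ll}.
Enumerating:
  P1: Mf <- Ll -> Cj -> Hh -> Jb
  P2: Mf <- Ll -> Cj -> Hh -> Gq <- Jb
  P3: Mf <- Cj -> Hh -> Jb
  P4: Mf <- Cj -> Hh -> Gq <- Jb
That exhausts the simple backdoor paths. Count: 4.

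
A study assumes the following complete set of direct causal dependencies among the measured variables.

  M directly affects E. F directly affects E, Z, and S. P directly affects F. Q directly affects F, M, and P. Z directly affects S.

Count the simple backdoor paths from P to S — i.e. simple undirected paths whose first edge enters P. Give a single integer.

4

A backdoor path from P to S is any simple undirected path whose first edge points into P (i.e. leaves P via a parent).
Parents of P: {Q}.
Enumerating:
  P1: P <- Q -> F -> Z -> S
  P2: P <- Q -> F -> S
  P3: P <- Q -> M -> E <- F -> Z -> S
  P4: P <- Q -> M -> E <- F -> S
That exhausts the simple backdoor paths. Count: 4.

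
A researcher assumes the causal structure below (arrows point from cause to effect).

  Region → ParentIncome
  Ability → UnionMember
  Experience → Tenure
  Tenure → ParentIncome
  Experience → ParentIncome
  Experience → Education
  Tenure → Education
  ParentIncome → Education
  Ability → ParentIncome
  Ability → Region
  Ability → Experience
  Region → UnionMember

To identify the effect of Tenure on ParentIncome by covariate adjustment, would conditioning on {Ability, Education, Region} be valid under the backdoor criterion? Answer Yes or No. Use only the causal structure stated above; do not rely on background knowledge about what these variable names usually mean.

Backdoor paths from Tenure to ParentIncome (paths whose first edge points into Tenure):
  P1: Tenure <- Experience <- Ability -> Region -> ParentIncome
  P2: Tenure <- Experience <- Ability -> UnionMember <- Region -> ParentIncome
  P3: Tenure <- Experience <- Ability -> ParentIncome
  P4: Tenure <- Experience -> ParentIncome
  P5: Tenure <- Experience -> Education <- ParentIncome
Condition 1 (no descendant of Tenure in the set): FAILS — Education is a descendant of Tenure.
Condition 2 (every backdoor path blocked by {Ability, Education, Region}):
  P1: blocked at fork node Ability ∈ conditioning set.
  P2: blocked at fork node Ability ∈ conditioning set.
  P3: blocked at fork node Ability ∈ conditioning set.
  P4: open — no interior node is in the conditioning set.
  P5: open — collider(s) Education are conditioned on (or have a conditioned descendant) and no non-collider on the path is in the set.
{Ability, Education, Region} does not satisfy the backdoor criterion.

No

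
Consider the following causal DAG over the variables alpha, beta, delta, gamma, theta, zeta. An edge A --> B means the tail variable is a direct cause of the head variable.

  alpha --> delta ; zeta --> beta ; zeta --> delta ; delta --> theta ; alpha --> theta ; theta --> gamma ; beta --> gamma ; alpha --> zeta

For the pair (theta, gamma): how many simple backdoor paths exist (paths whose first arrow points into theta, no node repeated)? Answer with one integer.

A backdoor path from theta to gamma is any simple undirected path whose first edge points into theta (i.e. leaves theta via a parent).
Parents of theta: {alpha, delta}.
Enumerating:
  P1: theta <- alpha -> zeta -> beta -> gamma
  P2: theta <- alpha -> delta <- zeta -> beta -> gamma
  P3: theta <- delta <- alpha -> zeta -> beta -> gamma
  P4: theta <- delta <- zeta -> beta -> gamma
That exhausts the simple backdoor paths. Count: 4.

4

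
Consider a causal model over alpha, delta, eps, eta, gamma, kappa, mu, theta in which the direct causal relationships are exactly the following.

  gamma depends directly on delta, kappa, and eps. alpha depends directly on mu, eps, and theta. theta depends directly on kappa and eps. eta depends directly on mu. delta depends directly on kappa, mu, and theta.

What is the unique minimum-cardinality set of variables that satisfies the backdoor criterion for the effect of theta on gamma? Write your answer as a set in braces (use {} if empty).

{eps, kappa}

Variables eligible for adjustment (non-descendants of theta, excluding theta and gamma): {eps, eta, kappa, mu}.
Backdoor paths from theta to gamma:
  P1: theta <- eps -> gamma
  P2: theta <- eps -> alpha <- mu -> delta <- kappa -> gamma
  P3: theta <- eps -> alpha <- mu -> delta -> gamma
  P4: theta <- kappa -> delta <- mu -> alpha <- eps -> gamma
  P5: theta <- kappa -> delta -> gamma
  P6: theta <- kappa -> gamma
The empty set is not sufficient: P1 (theta <- eps -> gamma) has no collider blocking it and no conditioned non-collider, so it is open.
Try {eps, kappa}:
  P1: blocked at fork node eps ∈ conditioning set.
  P2: blocked at fork node eps ∈ conditioning set.
  P3: blocked at fork node eps ∈ conditioning set.
  P4: blocked at fork node kappa ∈ conditioning set.
  P5: blocked at fork node kappa ∈ conditioning set.
  P6: blocked at fork node kappa ∈ conditioning set.
{eps, kappa} contains no descendant of theta and blocks every backdoor path.
Every element of {eps, kappa} is needed (dropping eps leaves P1 open; dropping kappa leaves P5 open), so no proper subset is valid.
Among all size-2 subsets of the eligible variables, only {eps, kappa} blocks every backdoor path, so it is the unique smallest valid adjustment set.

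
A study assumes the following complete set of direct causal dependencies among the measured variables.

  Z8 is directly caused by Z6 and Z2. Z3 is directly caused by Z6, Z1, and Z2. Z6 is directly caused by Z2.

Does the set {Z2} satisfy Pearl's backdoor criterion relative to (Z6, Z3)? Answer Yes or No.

Yes

Backdoor paths from Z6 to Z3 (paths whose first edge points into Z6):
  P1: Z6 <- Z2 -> Z3
Condition 1 (no descendant of Z6 in the set): holds — descendants of Z6 are {Z3, Z8}; none are in {Z2}.
Condition 2 (every backdoor path blocked by {Z2}):
  P1: blocked at fork node Z2 ∈ conditioning set.
{Z2} satisfies the backdoor criterion.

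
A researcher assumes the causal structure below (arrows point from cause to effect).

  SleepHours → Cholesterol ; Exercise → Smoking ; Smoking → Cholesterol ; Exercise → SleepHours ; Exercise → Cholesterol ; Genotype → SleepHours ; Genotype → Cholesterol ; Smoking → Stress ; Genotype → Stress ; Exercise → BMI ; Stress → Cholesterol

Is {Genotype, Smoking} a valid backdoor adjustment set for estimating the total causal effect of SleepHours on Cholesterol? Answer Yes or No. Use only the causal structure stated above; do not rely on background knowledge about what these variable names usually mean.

No

Backdoor paths from SleepHours to Cholesterol (paths whose first edge points into SleepHours):
  P1: SleepHours <- Exercise -> Smoking -> Stress <- Genotype -> Cholesterol
  P2: SleepHours <- Exercise -> Smoking -> Stress -> Cholesterol
  P3: SleepHours <- Exercise -> Smoking -> Cholesterol
  P4: SleepHours <- Exercise -> Cholesterol
  P5: SleepHours <- Genotype -> Stress <- Smoking <- Exercise -> Cholesterol
  P6: SleepHours <- Genotype -> Stress <- Smoking -> Cholesterol
  P7: SleepHours <- Genotype -> Stress -> Cholesterol
  P8: SleepHours <- Genotype -> Cholesterol
Condition 1 (no descendant of SleepHours in the set): holds — descendants of SleepHours are {Cholesterol}; none are in {Genotype, Smoking}.
Condition 2 (every backdoor path blocked by {Genotype, Smoking}):
  P1: blocked at chain node Smoking ∈ conditioning set.
  P2: blocked at chain node Smoking ∈ conditioning set.
  P3: blocked at chain node Smoking ∈ conditioning set.
  P4: open — no interior node is in the conditioning set.
  P5: blocked at fork node Genotype ∈ conditioning set.
  P6: blocked at fork node Genotype ∈ conditioning set.
  P7: blocked at fork node Genotype ∈ conditioning set.
  P8: blocked at fork node Genotype ∈ conditioning set.
{Genotype, Smoking} does not satisfy the backdoor criterion.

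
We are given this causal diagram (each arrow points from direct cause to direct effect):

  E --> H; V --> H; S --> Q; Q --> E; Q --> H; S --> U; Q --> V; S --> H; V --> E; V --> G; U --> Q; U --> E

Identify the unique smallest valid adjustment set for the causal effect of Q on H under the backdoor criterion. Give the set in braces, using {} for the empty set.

{S, U}

Variables eligible for adjustment (non-descendants of Q, excluding Q and H): {S, U}.
Backdoor paths from Q to H:
  P1: Q <- S -> U -> E <- V -> H
  P2: Q <- S -> U -> E -> H
  P3: Q <- S -> H
  P4: Q <- U <- S -> H
  P5: Q <- U -> E <- V -> H
  P6: Q <- U -> E -> H
The empty set is not sufficient: P2 (Q <- S -> U -> E -> H) has no collider blocking it and no conditioned non-collider, so it is open.
Try {S, U}:
  P1: blocked at fork node S ∈ conditioning set.
  P2: blocked at fork node S ∈ conditioning set.
  P3: blocked at fork node S ∈ conditioning set.
  P4: blocked at chain node U ∈ conditioning set.
  P5: blocked at fork node U ∈ conditioning set.
  P6: blocked at fork node U ∈ conditioning set.
{S, U} contains no descendant of Q and blocks every backdoor path.
Every element of {S, U} is needed (dropping S leaves P3 open; dropping U leaves P6 open), so no proper subset is valid.
Among all size-2 subsets of the eligible variables, only {S, U} blocks every backdoor path, so it is the unique smallest valid adjustment set.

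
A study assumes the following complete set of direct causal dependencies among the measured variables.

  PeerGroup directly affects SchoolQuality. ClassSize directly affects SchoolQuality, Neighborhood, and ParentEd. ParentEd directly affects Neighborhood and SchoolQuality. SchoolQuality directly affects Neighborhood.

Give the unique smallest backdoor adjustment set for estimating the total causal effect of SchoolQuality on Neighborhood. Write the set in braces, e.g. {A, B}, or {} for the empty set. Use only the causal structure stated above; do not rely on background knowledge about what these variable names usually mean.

{ClassSize, ParentEd}

Variables eligible for adjustment (non-descendants of SchoolQuality, excluding SchoolQuality and Neighborhood): {ClassSize, ParentEd, PeerGroup}.
Backdoor paths from SchoolQuality to Neighborhood:
  P1: SchoolQuality <- ClassSize -> ParentEd -> Neighborhood
  P2: SchoolQuality <- ClassSize -> Neighborhood
  P3: SchoolQuality <- ParentEd <- ClassSize -> Neighborhood
  P4: SchoolQuality <- ParentEd -> Neighborhood
The empty set is not sufficient: P1 (SchoolQuality <- ClassSize -> ParentEd -> Neighborhood) has no collider blocking it and no conditioned non-collider, so it is open.
Try {ClassSize, ParentEd}:
  P1: blocked at fork node ClassSize ∈ conditioning set.
  P2: blocked at fork node ClassSize ∈ conditioning set.
  P3: blocked at chain node ParentEd ∈ conditioning set.
  P4: blocked at fork node ParentEd ∈ conditioning set.
{ClassSize, ParentEd} contains no descendant of SchoolQuality and blocks every backdoor path.
Every element of {ClassSize, ParentEd} is needed (dropping ClassSize leaves P2 open; dropping ParentEd leaves P4 open), so no proper subset is valid.
Among all size-2 subsets of the eligible variables, only {ClassSize, ParentEd} blocks every backdoor path, so it is the unique smallest valid adjustment set.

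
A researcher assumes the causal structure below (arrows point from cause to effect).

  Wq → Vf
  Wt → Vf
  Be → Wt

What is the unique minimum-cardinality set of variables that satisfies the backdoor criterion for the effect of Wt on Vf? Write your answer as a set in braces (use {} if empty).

{}

Variables eligible for adjustment (non-descendants of Wt, excluding Wt and Vf): {Be, Wq}.
Backdoor paths from Wt to Vf:
  (none)
With no backdoor paths the empty set already satisfies the criterion, and it is trivially minimal.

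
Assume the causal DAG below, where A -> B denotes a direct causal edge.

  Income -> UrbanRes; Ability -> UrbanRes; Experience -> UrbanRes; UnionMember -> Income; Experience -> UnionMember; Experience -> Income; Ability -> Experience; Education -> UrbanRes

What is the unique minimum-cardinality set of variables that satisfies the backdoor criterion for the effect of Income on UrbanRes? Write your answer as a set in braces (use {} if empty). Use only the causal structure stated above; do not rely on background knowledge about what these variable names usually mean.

Variables eligible for adjustment (non-descendants of Income, excluding Income and UrbanRes): {Ability, Education, Experience, UnionMember}.
Backdoor paths from Income to UrbanRes:
  P1: Income <- Experience <- Ability -> UrbanRes
  P2: Income <- Experience -> UrbanRes
  P3: Income <- UnionMember <- Experience <- Ability -> UrbanRes
  P4: Income <- UnionMember <- Experience -> UrbanRes
The empty set is not sufficient: P1 (Income <- Experience <- Ability -> UrbanRes) has no collider blocking it and no conditioned non-collider, so it is open.
Try {Experience}:
  P1: blocked at chain node Experience ∈ conditioning set.
  P2: blocked at fork node Experience ∈ conditioning set.
  P3: blocked at chain node Experience ∈ conditioning set.
  P4: blocked at fork node Experience ∈ conditioning set.
{Experience} contains no descendant of Income and blocks every backdoor path.
No other singleton works — e.g. {Ability} leaves P2 open — so {Experience} is the unique smallest valid adjustment set.

{Experience}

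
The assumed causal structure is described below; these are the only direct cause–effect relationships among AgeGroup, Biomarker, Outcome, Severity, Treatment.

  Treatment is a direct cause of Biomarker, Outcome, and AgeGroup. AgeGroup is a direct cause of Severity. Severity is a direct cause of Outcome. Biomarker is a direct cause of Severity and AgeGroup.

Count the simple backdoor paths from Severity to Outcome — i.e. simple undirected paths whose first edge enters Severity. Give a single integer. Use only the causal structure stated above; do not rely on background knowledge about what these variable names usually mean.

A backdoor path from Severity to Outcome is any simple undirected path whose first edge points into Severity (i.e. leaves Severity via a parent).
Parents of Severity: {AgeGroup, Biomarker}.
Enumerating:
  P1: Severity <- Biomarker <- Treatment -> Outcome
  P2: Severity <- Biomarker -> AgeGroup <- Treatment -> Outcome
  P3: Severity <- AgeGroup <- Treatment -> Outcome
  P4: Severity <- AgeGroup <- Biomarker <- Treatment -> Outcome
That exhausts the simple backdoor paths. Count: 4.

4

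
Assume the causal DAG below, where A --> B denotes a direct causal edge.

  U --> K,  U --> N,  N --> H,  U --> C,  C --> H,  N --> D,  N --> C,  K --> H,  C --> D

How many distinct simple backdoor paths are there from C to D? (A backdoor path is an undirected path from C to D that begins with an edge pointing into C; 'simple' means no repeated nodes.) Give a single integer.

3

A backdoor path from C to D is any simple undirected path whose first edge points into C (i.e. leaves C via a parent).
Parents of C: {N, U}.
Enumerating:
  P1: C <- U -> N -> D
  P2: C <- U -> K -> H <- N -> D
  P3: C <- N -> D
That exhausts the simple backdoor paths. Count: 3.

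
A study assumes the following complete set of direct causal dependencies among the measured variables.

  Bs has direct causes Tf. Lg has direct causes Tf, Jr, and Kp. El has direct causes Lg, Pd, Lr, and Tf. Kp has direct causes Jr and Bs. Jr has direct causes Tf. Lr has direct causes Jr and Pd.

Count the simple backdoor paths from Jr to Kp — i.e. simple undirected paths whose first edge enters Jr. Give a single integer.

3

A backdoor path from Jr to Kp is any simple undirected path whose first edge points into Jr (i.e. leaves Jr via a parent).
Parents of Jr: {Tf}.
Enumerating:
  P1: Jr <- Tf -> Bs -> Kp
  P2: Jr <- Tf -> Lg <- Kp
  P3: Jr <- Tf -> El <- Lg <- Kp
That exhausts the simple backdoor paths. Count: 3.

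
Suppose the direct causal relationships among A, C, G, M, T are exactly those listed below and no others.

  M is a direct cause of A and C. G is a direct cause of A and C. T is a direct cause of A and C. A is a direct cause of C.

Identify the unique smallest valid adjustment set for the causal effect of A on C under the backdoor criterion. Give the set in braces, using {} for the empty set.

{G, M, T}

Variables eligible for adjustment (non-descendants of A, excluding A and C): {G, M, T}.
Backdoor paths from A to C:
  P1: A <- M -> C
  P2: A <- G -> C
  P3: A <- T -> C
The empty set is not sufficient: P1 (A <- M -> C) has no collider blocking it and no conditioned non-collider, so it is open.
Try {G, M, T}:
  P1: blocked at fork node M ∈ conditioning set.
  P2: blocked at fork node G ∈ conditioning set.
  P3: blocked at fork node T ∈ conditioning set.
{G, M, T} contains no descendant of A and blocks every backdoor path.
Every element of {G, M, T} is needed (dropping G leaves P2 open; dropping M leaves P1 open; dropping T leaves P3 open), so no proper subset is valid.
Among all size-3 subsets of the eligible variables, only {G, M, T} blocks every backdoor path, so it is the unique smallest valid adjustment set.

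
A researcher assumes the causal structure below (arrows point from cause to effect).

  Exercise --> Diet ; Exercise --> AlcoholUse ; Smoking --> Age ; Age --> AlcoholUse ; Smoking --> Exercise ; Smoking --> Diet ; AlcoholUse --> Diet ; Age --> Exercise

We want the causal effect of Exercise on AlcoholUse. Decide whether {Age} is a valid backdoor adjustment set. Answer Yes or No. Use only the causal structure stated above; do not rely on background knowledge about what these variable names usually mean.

Yes

Backdoor paths from Exercise to AlcoholUse (paths whose first edge points into Exercise):
  P1: Exercise <- Smoking -> Age -> AlcoholUse
  P2: Exercise <- Smoking -> Diet <- AlcoholUse
  P3: Exercise <- Age <- Smoking -> Diet <- AlcoholUse
  P4: Exercise <- Age -> AlcoholUse
Condition 1 (no descendant of Exercise in the set): holds — descendants of Exercise are {AlcoholUse, Diet}; none are in {Age}.
Condition 2 (every backdoor path blocked by {Age}):
  P1: blocked at chain node Age ∈ conditioning set.
  P2: blocked at collider Diet (neither it nor any descendant is in the conditioning set).
  P3: blocked at chain node Age ∈ conditioning set.
  P4: blocked at fork node Age ∈ conditioning set.
{Age} satisfies the backdoor criterion.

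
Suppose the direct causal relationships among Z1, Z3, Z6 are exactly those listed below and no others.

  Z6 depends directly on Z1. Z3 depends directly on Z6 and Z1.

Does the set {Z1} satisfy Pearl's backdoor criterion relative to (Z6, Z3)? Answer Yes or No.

Backdoor paths from Z6 to Z3 (paths whose first edge points into Z6):
  P1: Z6 <- Z1 -> Z3
Condition 1 (no descendant of Z6 in the set): holds — descendants of Z6 are {Z3}; none are in {Z1}.
Condition 2 (every backdoor path blocked by {Z1}):
  P1: blocked at fork node Z1 ∈ conditioning set.
{Z1} satisfies the backdoor criterion.

Yes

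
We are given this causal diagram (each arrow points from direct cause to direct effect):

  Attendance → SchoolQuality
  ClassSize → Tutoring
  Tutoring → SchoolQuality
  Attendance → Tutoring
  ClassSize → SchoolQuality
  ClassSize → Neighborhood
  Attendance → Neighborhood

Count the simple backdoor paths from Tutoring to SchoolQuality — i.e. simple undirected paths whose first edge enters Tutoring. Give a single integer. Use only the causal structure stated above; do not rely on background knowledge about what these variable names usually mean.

A backdoor path from Tutoring to SchoolQuality is any simple undirected path whose first edge points into Tutoring (i.e. leaves Tutoring via a parent).
Parents of Tutoring: {Attendance, ClassSize}.
Enumerating:
  P1: Tutoring <- Attendance -> Neighborhood <- ClassSize -> SchoolQuality
  P2: Tutoring <- Attendance -> SchoolQuality
  P3: Tutoring <- ClassSize -> Neighborhood <- Attendance -> SchoolQuality
  P4: Tutoring <- ClassSize -> SchoolQuality
That exhausts the simple backdoor paths. Count: 4.

4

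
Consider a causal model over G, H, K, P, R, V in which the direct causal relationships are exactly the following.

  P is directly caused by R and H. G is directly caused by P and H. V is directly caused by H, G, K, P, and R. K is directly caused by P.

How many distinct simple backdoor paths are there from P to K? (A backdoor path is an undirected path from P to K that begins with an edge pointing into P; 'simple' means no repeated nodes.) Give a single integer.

3

A backdoor path from P to K is any simple undirected path whose first edge points into P (i.e. leaves P via a parent).
Parents of P: {H, R}.
Enumerating:
  P1: P <- R -> V <- K
  P2: P <- H -> G -> V <- K
  P3: P <- H -> V <- K
That exhausts the simple backdoor paths. Count: 3.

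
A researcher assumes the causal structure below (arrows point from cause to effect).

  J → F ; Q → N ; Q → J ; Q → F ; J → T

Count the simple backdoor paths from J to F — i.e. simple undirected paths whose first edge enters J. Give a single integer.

A backdoor path from J to F is any simple undirected path whose first edge points into J (i.e. leaves J via a parent).
Parents of J: {Q}.
Enumerating:
  P1: J <- Q -> F
That exhausts the simple backdoor paths. Count: 1.

1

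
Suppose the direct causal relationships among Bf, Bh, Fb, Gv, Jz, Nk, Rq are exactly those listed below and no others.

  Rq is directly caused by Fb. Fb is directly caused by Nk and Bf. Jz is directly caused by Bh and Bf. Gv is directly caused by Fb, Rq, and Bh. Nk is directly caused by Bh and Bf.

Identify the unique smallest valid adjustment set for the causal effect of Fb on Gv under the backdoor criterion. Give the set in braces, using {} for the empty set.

Variables eligible for adjustment (non-descendants of Fb, excluding Fb and Gv): {Bf, Bh, Jz, Nk}.
Backdoor paths from Fb to Gv:
  P1: Fb <- Bf -> Nk <- Bh -> Gv
  P2: Fb <- Bf -> Jz <- Bh -> Gv
  P3: Fb <- Nk <- Bh -> Gv
  P4: Fb <- Nk <- Bf -> Jz <- Bh -> Gv
The empty set is not sufficient: P3 (Fb <- Nk <- Bh -> Gv) has no collider blocking it and no conditioned non-collider, so it is open.
Try {Bh}:
  P1: blocked at collider Nk (neither it nor any descendant is in the conditioning set).
  P2: blocked at collider Jz (neither it nor any descendant is in the conditioning set).
  P3: blocked at fork node Bh ∈ conditioning set.
  P4: blocked at collider Jz (neither it nor any descendant is in the conditioning set).
{Bh} contains no descendant of Fb and blocks every backdoor path.
No other singleton works — e.g. {Bf} leaves P3 open — so {Bh} is the unique smallest valid adjustment set.

{Bh}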